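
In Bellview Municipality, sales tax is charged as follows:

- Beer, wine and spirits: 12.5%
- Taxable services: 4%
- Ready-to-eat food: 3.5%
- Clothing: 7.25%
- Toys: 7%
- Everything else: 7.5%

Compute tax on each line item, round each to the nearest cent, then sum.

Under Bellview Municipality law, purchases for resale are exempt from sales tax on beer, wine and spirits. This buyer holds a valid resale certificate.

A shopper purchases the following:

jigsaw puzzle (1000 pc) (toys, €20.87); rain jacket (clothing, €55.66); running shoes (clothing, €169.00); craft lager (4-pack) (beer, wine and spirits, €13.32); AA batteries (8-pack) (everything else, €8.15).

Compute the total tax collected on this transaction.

Jigsaw puzzle (1000 pc) €20.87: toys → 7% → €1.46
Rain jacket €55.66: clothing → 7.25% → €4.04
Running shoes €169.00: clothing → 7.25% → €12.25
Craft lager (4-pack) €13.32: beer, wine and spirits, buyer-exempt → 0% → €0.00
AA batteries (8-pack) €8.15: everything else → 7.5% → €0.61
Total tax = €1.46 + €4.04 + €12.25 + €0.61 = €18.36

€18.36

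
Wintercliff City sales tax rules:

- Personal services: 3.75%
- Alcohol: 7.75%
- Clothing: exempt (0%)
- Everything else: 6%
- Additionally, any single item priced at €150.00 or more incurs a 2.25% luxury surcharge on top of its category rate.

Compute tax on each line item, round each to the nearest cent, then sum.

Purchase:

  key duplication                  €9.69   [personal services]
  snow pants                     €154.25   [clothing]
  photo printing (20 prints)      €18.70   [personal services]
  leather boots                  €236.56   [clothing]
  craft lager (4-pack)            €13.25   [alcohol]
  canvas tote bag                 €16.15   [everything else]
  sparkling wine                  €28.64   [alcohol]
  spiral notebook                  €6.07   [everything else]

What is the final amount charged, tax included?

€497.74

Key duplication €9.69: personal services → 3.75% → €0.36
Snow pants €154.25: clothing → 0% + 2.25% surcharge = 2.25% → €3.47
Photo printing (20 prints) €18.70: personal services → 3.75% → €0.70
Leather boots €236.56: clothing → 0% + 2.25% surcharge = 2.25% → €5.32
Craft lager (4-pack) €13.25: alcohol → 7.75% → €1.03
Canvas tote bag €16.15: everything else → 6% → €0.97
Sparkling wine €28.64: alcohol → 7.75% → €2.22
Spiral notebook €6.07: everything else → 6% → €0.36
Subtotal = €483.31; tax = €14.43; total due = €497.74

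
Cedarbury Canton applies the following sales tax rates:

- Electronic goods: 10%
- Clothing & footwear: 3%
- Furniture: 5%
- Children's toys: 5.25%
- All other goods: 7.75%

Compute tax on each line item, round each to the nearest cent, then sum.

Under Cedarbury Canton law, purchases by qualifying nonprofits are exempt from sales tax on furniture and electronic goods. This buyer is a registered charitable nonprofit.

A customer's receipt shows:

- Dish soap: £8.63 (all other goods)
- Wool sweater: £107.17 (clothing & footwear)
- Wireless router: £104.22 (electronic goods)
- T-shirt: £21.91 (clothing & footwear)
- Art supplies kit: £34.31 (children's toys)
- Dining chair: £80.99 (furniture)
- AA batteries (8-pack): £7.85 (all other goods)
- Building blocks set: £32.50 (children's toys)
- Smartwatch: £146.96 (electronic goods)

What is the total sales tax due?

Dish soap £8.63: all other goods → 7.75% → £0.67
Wool sweater £107.17: clothing & footwear → 3% → £3.22
Wireless router £104.22: electronic goods, buyer-exempt → 0% → £0.00
T-shirt £21.91: clothing & footwear → 3% → £0.66
Art supplies kit £34.31: children's toys → 5.25% → £1.80
Dining chair £80.99: furniture, buyer-exempt → 0% → £0.00
AA batteries (8-pack) £7.85: all other goods → 7.75% → £0.61
Building blocks set £32.50: children's toys → 5.25% → £1.71
Smartwatch £146.96: electronic goods, buyer-exempt → 0% → £0.00
Total tax = £0.67 + £3.22 + £0.66 + £1.80 + £0.61 + £1.71 = £8.67

£8.67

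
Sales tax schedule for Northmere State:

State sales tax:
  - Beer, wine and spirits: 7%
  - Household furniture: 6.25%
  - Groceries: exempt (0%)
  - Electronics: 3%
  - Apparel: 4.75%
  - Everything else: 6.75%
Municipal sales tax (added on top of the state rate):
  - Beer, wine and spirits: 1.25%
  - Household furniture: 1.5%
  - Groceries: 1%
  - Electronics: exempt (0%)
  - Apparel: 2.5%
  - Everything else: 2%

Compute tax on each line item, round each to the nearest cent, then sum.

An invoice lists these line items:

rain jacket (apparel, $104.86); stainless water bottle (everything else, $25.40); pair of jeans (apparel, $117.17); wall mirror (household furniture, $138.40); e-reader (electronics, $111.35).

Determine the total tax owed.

Rain jacket $104.86: apparel → 4.75% + 2.5% municipal = 7.25% → $7.60
Stainless water bottle $25.40: everything else → 6.75% + 2% municipal = 8.75% → $2.22
Pair of jeans $117.17: apparel → 4.75% + 2.5% municipal = 7.25% → $8.49
Wall mirror $138.40: household furniture → 6.25% + 1.5% municipal = 7.75% → $10.73
E-reader $111.35: electronics → 3% + 0% municipal = 3% → $3.34
Total tax = $7.60 + $2.22 + $8.49 + $10.73 + $3.34 = $32.38

$32.38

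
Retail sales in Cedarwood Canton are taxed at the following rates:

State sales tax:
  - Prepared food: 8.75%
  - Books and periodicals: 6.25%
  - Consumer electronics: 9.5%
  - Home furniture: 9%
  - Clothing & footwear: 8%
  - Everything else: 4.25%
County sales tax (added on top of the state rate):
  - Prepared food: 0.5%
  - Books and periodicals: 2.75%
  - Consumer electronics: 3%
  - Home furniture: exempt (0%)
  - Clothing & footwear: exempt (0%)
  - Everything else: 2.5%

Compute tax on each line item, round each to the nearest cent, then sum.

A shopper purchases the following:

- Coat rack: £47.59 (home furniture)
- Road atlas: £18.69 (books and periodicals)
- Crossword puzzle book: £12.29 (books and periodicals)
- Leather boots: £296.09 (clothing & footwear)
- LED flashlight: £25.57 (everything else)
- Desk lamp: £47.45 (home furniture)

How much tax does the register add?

Coat rack £47.59: home furniture → 9% + 0% county = 9% → £4.28
Road atlas £18.69: books and periodicals → 6.25% + 2.75% county = 9% → £1.68
Crossword puzzle book £12.29: books and periodicals → 6.25% + 2.75% county = 9% → £1.11
Leather boots £296.09: clothing & footwear → 8% + 0% county = 8% → £23.69
LED flashlight £25.57: everything else → 4.25% + 2.5% county = 6.75% → £1.73
Desk lamp £47.45: home furniture → 9% + 0% county = 9% → £4.27
Total tax = £4.28 + £1.68 + £1.11 + £23.69 + £1.73 + £4.27 = £36.76

£36.76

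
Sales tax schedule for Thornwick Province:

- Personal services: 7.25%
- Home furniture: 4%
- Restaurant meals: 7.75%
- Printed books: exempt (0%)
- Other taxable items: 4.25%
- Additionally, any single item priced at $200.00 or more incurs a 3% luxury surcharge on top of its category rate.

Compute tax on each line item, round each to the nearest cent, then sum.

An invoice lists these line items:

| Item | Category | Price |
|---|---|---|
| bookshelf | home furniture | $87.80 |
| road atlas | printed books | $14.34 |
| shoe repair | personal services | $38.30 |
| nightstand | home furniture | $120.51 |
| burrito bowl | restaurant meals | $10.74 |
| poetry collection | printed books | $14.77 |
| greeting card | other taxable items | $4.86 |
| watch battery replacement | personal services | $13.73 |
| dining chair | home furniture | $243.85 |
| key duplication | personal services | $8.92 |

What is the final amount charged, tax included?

Bookshelf $87.80: home furniture → 4% → $3.51
Road atlas $14.34: printed books → 0% → $0.00
Shoe repair $38.30: personal services → 7.25% → $2.78
Nightstand $120.51: home furniture → 4% → $4.82
Burrito bowl $10.74: restaurant meals → 7.75% → $0.83
Poetry collection $14.77: printed books → 0% → $0.00
Greeting card $4.86: other taxable items → 4.25% → $0.21
Watch battery replacement $13.73: personal services → 7.25% → $1.00
Dining chair $243.85: home furniture → 4% + 3% surcharge = 7% → $17.07
Key duplication $8.92: personal services → 7.25% → $0.65
Subtotal = $557.82; tax = $30.87; total due = $588.69

$588.69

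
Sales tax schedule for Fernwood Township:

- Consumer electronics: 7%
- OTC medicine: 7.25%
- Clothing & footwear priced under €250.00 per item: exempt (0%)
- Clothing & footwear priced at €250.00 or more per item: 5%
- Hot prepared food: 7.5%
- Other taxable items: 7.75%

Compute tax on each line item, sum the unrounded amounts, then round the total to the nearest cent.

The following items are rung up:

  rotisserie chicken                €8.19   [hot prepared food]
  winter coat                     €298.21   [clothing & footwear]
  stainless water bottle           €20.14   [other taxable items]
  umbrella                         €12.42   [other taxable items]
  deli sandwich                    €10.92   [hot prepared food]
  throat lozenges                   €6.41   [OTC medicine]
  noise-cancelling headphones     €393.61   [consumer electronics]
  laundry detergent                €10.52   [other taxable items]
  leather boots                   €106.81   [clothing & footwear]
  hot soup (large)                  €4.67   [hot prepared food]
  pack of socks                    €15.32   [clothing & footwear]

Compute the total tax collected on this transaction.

Rotisserie chicken €8.19: hot prepared food → 7.5% → €0.61425
Winter coat €298.21: clothing & footwear, €250.00 or more → 5% → €14.9105
Stainless water bottle €20.14: other taxable items → 7.75% → €1.56085
Umbrella €12.42: other taxable items → 7.75% → €0.96255
Deli sandwich €10.92: hot prepared food → 7.5% → €0.819
Throat lozenges €6.41: OTC medicine → 7.25% → €0.464725
Noise-cancelling headphones €393.61: consumer electronics → 7% → €27.5527
Laundry detergent €10.52: other taxable items → 7.75% → €0.8153
Leather boots €106.81: clothing & footwear, under €250.00 → 0% → €0.00
Hot soup (large) €4.67: hot prepared food → 7.5% → €0.35025
Pack of socks €15.32: clothing & footwear, under €250.00 → 0% → €0.00
Unrounded tax sum = €48.050125 → €48.05

€48.05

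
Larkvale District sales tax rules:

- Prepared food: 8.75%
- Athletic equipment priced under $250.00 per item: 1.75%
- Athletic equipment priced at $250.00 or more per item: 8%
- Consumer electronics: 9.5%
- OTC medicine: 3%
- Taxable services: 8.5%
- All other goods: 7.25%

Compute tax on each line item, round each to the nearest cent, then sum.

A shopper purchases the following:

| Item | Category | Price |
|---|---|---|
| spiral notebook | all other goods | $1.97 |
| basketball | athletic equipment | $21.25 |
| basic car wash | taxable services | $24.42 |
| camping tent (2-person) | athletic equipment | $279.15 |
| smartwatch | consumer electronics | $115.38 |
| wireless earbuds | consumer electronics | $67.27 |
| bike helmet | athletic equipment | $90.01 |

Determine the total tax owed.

$43.85

Spiral notebook $1.97: all other goods → 7.25% → $0.14
Basketball $21.25: athletic equipment, under $250.00 → 1.75% → $0.37
Basic car wash $24.42: taxable services → 8.5% → $2.08
Camping tent (2-person) $279.15: athletic equipment, $250.00 or more → 8% → $22.33
Smartwatch $115.38: consumer electronics → 9.5% → $10.96
Wireless earbuds $67.27: consumer electronics → 9.5% → $6.39
Bike helmet $90.01: athletic equipment, under $250.00 → 1.75% → $1.58
Total tax = $0.14 + $0.37 + $2.08 + $22.33 + $10.96 + $6.39 + $1.58 = $43.85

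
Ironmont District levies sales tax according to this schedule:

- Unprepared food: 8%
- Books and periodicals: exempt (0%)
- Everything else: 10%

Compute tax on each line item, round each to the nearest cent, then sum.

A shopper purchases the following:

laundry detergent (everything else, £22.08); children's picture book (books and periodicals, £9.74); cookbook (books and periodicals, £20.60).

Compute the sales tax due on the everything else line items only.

£2.21

Laundry detergent £22.08: everything else → 10% → £2.21
Tax on everything else = £2.21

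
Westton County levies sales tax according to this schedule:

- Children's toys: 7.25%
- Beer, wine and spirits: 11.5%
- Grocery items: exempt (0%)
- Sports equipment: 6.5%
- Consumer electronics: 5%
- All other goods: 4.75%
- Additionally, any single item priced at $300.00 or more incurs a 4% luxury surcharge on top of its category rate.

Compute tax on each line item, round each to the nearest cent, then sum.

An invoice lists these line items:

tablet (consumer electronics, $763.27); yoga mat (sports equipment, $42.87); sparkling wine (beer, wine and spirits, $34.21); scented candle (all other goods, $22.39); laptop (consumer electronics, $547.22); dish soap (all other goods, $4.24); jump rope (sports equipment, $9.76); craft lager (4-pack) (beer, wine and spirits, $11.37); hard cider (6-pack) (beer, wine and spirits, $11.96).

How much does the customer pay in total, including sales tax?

Tablet $763.27: consumer electronics → 5% + 4% surcharge = 9% → $68.69
Yoga mat $42.87: sports equipment → 6.5% → $2.79
Sparkling wine $34.21: beer, wine and spirits → 11.5% → $3.93
Scented candle $22.39: all other goods → 4.75% → $1.06
Laptop $547.22: consumer electronics → 5% + 4% surcharge = 9% → $49.25
Dish soap $4.24: all other goods → 4.75% → $0.20
Jump rope $9.76: sports equipment → 6.5% → $0.63
Craft lager (4-pack) $11.37: beer, wine and spirits → 11.5% → $1.31
Hard cider (6-pack) $11.96: beer, wine and spirits → 11.5% → $1.38
Subtotal = $1447.29; tax = $129.24; total due = $1576.53

$1576.53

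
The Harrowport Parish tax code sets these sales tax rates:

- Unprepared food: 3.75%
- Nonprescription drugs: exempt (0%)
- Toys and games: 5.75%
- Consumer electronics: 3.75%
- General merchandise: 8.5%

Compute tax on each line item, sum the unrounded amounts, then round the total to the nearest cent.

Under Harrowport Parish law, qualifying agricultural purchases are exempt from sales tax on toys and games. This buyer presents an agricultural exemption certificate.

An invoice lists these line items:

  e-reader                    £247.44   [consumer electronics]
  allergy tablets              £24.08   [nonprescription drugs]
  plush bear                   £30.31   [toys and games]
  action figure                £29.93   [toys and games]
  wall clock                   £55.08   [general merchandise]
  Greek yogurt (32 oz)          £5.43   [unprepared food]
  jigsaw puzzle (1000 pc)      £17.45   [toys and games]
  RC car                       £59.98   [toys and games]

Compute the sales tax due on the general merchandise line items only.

£4.68

Wall clock £55.08: general merchandise → 8.5% → £4.6818
Tax on general merchandise: unrounded sum = £4.6818 → £4.68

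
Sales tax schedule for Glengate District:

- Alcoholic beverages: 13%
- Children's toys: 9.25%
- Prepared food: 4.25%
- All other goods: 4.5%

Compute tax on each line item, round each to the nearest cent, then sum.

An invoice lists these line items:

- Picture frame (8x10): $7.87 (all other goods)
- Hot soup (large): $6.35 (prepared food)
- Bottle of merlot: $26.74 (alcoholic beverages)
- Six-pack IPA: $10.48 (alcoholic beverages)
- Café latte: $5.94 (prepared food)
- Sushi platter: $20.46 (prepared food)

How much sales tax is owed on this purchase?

$6.58

Picture frame (8x10) $7.87: all other goods → 4.5% → $0.35
Hot soup (large) $6.35: prepared food → 4.25% → $0.27
Bottle of merlot $26.74: alcoholic beverages → 13% → $3.48
Six-pack IPA $10.48: alcoholic beverages → 13% → $1.36
Café latte $5.94: prepared food → 4.25% → $0.25
Sushi platter $20.46: prepared food → 4.25% → $0.87
Total tax = $0.35 + $0.27 + $3.48 + $1.36 + $0.25 + $0.87 = $6.58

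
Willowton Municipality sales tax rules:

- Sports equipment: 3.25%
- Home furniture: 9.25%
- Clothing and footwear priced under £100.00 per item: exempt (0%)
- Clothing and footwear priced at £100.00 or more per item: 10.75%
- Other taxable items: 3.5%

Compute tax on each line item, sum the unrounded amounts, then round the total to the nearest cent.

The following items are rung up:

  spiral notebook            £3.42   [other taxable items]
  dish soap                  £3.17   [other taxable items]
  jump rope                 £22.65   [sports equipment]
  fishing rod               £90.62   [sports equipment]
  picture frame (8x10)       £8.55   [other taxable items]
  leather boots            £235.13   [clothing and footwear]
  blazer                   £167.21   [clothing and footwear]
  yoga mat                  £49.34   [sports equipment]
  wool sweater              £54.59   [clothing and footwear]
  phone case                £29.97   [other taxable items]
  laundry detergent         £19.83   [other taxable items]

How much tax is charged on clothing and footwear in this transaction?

£43.25

Leather boots £235.13: clothing and footwear, £100.00 or more → 10.75% → £25.276475
Blazer £167.21: clothing and footwear, £100.00 or more → 10.75% → £17.975075
Wool sweater £54.59: clothing and footwear, under £100.00 → 0% → £0.00
Tax on clothing and footwear: unrounded sum = £43.25155 → £43.25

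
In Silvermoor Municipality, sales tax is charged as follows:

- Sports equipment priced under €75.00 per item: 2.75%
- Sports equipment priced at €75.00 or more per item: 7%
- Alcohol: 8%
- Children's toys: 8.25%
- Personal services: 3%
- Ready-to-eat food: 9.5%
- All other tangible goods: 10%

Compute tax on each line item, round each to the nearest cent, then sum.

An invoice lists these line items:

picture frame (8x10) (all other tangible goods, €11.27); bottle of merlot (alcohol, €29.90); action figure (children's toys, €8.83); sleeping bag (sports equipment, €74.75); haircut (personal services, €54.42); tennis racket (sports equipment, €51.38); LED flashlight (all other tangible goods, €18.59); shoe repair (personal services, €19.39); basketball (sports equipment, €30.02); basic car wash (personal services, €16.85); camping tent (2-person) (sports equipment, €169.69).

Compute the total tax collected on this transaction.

€25.01

Picture frame (8x10) €11.27: all other tangible goods → 10% → €1.13
Bottle of merlot €29.90: alcohol → 8% → €2.39
Action figure €8.83: children's toys → 8.25% → €0.73
Sleeping bag €74.75: sports equipment, under €75.00 → 2.75% → €2.06
Haircut €54.42: personal services → 3% → €1.63
Tennis racket €51.38: sports equipment, under €75.00 → 2.75% → €1.41
LED flashlight €18.59: all other tangible goods → 10% → €1.86
Shoe repair €19.39: personal services → 3% → €0.58
Basketball €30.02: sports equipment, under €75.00 → 2.75% → €0.83
Basic car wash €16.85: personal services → 3% → €0.51
Camping tent (2-person) €169.69: sports equipment, €75.00 or more → 7% → €11.88
Total tax = €1.13 + €2.39 + €0.73 + €2.06 + €1.63 + €1.41 + €1.86 + €0.58 + €0.83 + €0.51 + €11.88 = €25.01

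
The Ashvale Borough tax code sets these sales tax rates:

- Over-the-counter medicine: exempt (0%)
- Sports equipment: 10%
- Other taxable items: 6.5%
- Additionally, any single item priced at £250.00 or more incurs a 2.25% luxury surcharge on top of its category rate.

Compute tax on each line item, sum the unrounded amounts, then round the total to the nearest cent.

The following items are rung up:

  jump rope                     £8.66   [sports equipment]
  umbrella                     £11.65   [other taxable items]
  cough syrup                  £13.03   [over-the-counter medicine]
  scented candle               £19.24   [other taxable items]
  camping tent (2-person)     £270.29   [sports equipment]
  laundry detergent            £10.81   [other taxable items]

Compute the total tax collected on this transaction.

£36.69

Jump rope £8.66: sports equipment → 10% → £0.866
Umbrella £11.65: other taxable items → 6.5% → £0.75725
Cough syrup £13.03: over-the-counter medicine → 0% → £0.00
Scented candle £19.24: other taxable items → 6.5% → £1.2506
Camping tent (2-person) £270.29: sports equipment → 10% + 2.25% surcharge = 12.25% → £33.110525
Laundry detergent £10.81: other taxable items → 6.5% → £0.70265
Unrounded tax sum = £36.687025 → £36.69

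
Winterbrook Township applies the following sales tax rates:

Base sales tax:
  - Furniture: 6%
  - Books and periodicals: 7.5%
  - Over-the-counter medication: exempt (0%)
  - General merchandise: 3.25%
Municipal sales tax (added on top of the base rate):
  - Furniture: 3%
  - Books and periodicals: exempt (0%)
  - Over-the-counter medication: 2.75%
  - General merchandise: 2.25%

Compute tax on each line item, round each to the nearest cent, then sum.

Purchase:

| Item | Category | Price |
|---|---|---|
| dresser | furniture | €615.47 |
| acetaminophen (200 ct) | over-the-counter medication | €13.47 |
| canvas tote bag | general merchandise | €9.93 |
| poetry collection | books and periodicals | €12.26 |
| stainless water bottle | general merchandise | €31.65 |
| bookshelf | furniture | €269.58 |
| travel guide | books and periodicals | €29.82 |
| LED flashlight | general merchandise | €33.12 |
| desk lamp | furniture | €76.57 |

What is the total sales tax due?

Dresser €615.47: furniture → 6% + 3% municipal = 9% → €55.39
Acetaminophen (200 ct) €13.47: over-the-counter medication → 0% + 2.75% municipal = 2.75% → €0.37
Canvas tote bag €9.93: general merchandise → 3.25% + 2.25% municipal = 5.5% → €0.55
Poetry collection €12.26: books and periodicals → 7.5% + 0% municipal = 7.5% → €0.92
Stainless water bottle €31.65: general merchandise → 3.25% + 2.25% municipal = 5.5% → €1.74
Bookshelf €269.58: furniture → 6% + 3% municipal = 9% → €24.26
Travel guide €29.82: books and periodicals → 7.5% + 0% municipal = 7.5% → €2.24
LED flashlight €33.12: general merchandise → 3.25% + 2.25% municipal = 5.5% → €1.82
Desk lamp €76.57: furniture → 6% + 3% municipal = 9% → €6.89
Total tax = €55.39 + €0.37 + €0.55 + €0.92 + €1.74 + €24.26 + €2.24 + €1.82 + €6.89 = €94.18

€94.18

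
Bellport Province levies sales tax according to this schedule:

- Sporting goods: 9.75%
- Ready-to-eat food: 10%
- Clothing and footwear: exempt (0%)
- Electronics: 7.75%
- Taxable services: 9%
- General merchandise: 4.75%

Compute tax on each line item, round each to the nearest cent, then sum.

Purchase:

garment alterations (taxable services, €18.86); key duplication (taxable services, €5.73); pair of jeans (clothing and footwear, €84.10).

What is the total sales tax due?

Garment alterations €18.86: taxable services → 9% → €1.70
Key duplication €5.73: taxable services → 9% → €0.52
Pair of jeans €84.10: clothing and footwear → 0% → €0.00
Total tax = €1.70 + €0.52 = €2.22

€2.22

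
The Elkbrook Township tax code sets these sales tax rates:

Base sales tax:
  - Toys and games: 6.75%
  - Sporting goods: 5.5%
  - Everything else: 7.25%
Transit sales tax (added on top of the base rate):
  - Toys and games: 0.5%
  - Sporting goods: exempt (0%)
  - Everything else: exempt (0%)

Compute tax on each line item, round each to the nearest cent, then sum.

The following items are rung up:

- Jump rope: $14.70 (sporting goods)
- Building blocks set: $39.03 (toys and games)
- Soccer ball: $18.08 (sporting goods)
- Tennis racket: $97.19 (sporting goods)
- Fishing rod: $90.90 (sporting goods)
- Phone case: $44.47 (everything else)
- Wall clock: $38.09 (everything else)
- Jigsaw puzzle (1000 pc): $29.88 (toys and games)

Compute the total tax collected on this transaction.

Jump rope $14.70: sporting goods → 5.5% + 0% transit = 5.5% → $0.81
Building blocks set $39.03: toys and games → 6.75% + 0.5% transit = 7.25% → $2.83
Soccer ball $18.08: sporting goods → 5.5% + 0% transit = 5.5% → $0.99
Tennis racket $97.19: sporting goods → 5.5% + 0% transit = 5.5% → $5.35
Fishing rod $90.90: sporting goods → 5.5% + 0% transit = 5.5% → $5.00
Phone case $44.47: everything else → 7.25% + 0% transit = 7.25% → $3.22
Wall clock $38.09: everything else → 7.25% + 0% transit = 7.25% → $2.76
Jigsaw puzzle (1000 pc) $29.88: toys and games → 6.75% + 0.5% transit = 7.25% → $2.17
Total tax = $0.81 + $2.83 + $0.99 + $5.35 + $5.00 + $3.22 + $2.76 + $2.17 = $23.13

$23.13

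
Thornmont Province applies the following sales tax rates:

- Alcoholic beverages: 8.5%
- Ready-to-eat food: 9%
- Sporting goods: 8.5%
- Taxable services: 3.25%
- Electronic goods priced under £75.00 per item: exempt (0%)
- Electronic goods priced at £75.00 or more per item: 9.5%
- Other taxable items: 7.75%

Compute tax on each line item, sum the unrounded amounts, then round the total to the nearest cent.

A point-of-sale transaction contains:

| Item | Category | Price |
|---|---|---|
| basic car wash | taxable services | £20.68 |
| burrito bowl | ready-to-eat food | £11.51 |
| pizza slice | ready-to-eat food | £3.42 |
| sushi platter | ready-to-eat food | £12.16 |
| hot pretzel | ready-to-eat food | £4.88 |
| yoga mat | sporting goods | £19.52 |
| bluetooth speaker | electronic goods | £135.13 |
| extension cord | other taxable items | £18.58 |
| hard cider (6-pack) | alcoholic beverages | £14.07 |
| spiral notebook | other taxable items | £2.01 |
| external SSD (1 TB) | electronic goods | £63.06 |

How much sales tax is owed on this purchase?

Basic car wash £20.68: taxable services → 3.25% → £0.6721
Burrito bowl £11.51: ready-to-eat food → 9% → £1.0359
Pizza slice £3.42: ready-to-eat food → 9% → £0.3078
Sushi platter £12.16: ready-to-eat food → 9% → £1.0944
Hot pretzel £4.88: ready-to-eat food → 9% → £0.4392
Yoga mat £19.52: sporting goods → 8.5% → £1.6592
Bluetooth speaker £135.13: electronic goods, £75.00 or more → 9.5% → £12.83735
Extension cord £18.58: other taxable items → 7.75% → £1.43995
Hard cider (6-pack) £14.07: alcoholic beverages → 8.5% → £1.19595
Spiral notebook £2.01: other taxable items → 7.75% → £0.155775
External SSD (1 TB) £63.06: electronic goods, under £75.00 → 0% → £0.00
Unrounded tax sum = £20.837625 → £20.84

£20.84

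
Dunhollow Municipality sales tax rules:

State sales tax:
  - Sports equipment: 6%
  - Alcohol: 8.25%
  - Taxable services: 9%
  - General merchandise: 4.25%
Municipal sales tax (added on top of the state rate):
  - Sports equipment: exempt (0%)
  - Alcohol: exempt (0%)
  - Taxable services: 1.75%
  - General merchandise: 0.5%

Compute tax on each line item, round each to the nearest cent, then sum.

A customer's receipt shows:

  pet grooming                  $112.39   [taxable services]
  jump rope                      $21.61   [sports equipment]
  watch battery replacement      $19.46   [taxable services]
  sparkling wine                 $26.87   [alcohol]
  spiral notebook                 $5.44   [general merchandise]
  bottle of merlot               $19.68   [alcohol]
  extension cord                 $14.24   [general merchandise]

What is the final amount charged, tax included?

Pet grooming $112.39: taxable services → 9% + 1.75% municipal = 10.75% → $12.08
Jump rope $21.61: sports equipment → 6% + 0% municipal = 6% → $1.30
Watch battery replacement $19.46: taxable services → 9% + 1.75% municipal = 10.75% → $2.09
Sparkling wine $26.87: alcohol → 8.25% + 0% municipal = 8.25% → $2.22
Spiral notebook $5.44: general merchandise → 4.25% + 0.5% municipal = 4.75% → $0.26
Bottle of merlot $19.68: alcohol → 8.25% + 0% municipal = 8.25% → $1.62
Extension cord $14.24: general merchandise → 4.25% + 0.5% municipal = 4.75% → $0.68
Subtotal = $219.69; tax = $20.25; total due = $239.94

$239.94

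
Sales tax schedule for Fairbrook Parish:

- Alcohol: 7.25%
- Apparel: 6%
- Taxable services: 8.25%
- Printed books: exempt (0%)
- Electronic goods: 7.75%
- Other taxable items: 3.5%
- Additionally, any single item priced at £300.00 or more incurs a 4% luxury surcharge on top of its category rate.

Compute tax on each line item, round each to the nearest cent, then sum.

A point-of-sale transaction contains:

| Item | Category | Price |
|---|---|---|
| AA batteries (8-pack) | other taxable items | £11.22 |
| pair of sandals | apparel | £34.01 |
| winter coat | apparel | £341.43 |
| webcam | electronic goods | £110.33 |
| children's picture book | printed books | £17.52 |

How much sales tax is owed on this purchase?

AA batteries (8-pack) £11.22: other taxable items → 3.5% → £0.39
Pair of sandals £34.01: apparel → 6% → £2.04
Winter coat £341.43: apparel → 6% + 4% surcharge = 10% → £34.14
Webcam £110.33: electronic goods → 7.75% → £8.55
Children's picture book £17.52: printed books → 0% → £0.00
Total tax = £0.39 + £2.04 + £34.14 + £8.55 = £45.12

£45.12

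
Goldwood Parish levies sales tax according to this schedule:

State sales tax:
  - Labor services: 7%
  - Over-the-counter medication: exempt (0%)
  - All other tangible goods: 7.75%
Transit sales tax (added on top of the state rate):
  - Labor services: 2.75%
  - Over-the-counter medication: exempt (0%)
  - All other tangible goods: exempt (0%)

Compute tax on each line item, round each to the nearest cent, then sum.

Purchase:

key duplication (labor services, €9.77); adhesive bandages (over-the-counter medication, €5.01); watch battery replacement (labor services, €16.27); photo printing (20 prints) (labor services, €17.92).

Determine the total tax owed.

Key duplication €9.77: labor services → 7% + 2.75% transit = 9.75% → €0.95
Adhesive bandages €5.01: over-the-counter medication → 0% + 0% transit = 0% → €0.00
Watch battery replacement €16.27: labor services → 7% + 2.75% transit = 9.75% → €1.59
Photo printing (20 prints) €17.92: labor services → 7% + 2.75% transit = 9.75% → €1.75
Total tax = €0.95 + €1.59 + €1.75 = €4.29

€4.29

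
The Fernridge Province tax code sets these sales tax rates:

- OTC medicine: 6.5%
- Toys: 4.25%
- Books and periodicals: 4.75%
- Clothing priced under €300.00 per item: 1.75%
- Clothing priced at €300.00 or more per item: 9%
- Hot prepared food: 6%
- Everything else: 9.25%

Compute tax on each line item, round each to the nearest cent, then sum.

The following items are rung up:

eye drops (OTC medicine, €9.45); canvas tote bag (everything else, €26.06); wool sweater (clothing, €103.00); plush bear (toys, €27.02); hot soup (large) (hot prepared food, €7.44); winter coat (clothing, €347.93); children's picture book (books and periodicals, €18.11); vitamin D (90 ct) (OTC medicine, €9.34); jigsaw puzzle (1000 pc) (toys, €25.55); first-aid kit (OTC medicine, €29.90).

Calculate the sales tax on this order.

Eye drops €9.45: OTC medicine → 6.5% → €0.61
Canvas tote bag €26.06: everything else → 9.25% → €2.41
Wool sweater €103.00: clothing, under €300.00 → 1.75% → €1.80
Plush bear €27.02: toys → 4.25% → €1.15
Hot soup (large) €7.44: hot prepared food → 6% → €0.45
Winter coat €347.93: clothing, €300.00 or more → 9% → €31.31
Children's picture book €18.11: books and periodicals → 4.75% → €0.86
Vitamin D (90 ct) €9.34: OTC medicine → 6.5% → €0.61
Jigsaw puzzle (1000 pc) €25.55: toys → 4.25% → €1.09
First-aid kit €29.90: OTC medicine → 6.5% → €1.94
Total tax = €0.61 + €2.41 + €1.80 + €1.15 + €0.45 + €31.31 + €0.86 + €0.61 + €1.09 + €1.94 = €42.23

€42.23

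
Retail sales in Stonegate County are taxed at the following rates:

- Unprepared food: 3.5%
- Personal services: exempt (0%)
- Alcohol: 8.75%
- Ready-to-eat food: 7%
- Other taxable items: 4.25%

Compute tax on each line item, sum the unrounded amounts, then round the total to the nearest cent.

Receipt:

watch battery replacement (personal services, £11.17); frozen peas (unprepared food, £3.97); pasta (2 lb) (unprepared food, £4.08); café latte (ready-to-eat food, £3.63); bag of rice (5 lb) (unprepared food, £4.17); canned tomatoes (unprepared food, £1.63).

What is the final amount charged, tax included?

Watch battery replacement £11.17: personal services → 0% → £0.00
Frozen peas £3.97: unprepared food → 3.5% → £0.13895
Pasta (2 lb) £4.08: unprepared food → 3.5% → £0.1428
Café latte £3.63: ready-to-eat food → 7% → £0.2541
Bag of rice (5 lb) £4.17: unprepared food → 3.5% → £0.14595
Canned tomatoes £1.63: unprepared food → 3.5% → £0.05705
Subtotal = £28.65; unrounded tax = £0.73885 → £0.74; total due = £29.39

£29.39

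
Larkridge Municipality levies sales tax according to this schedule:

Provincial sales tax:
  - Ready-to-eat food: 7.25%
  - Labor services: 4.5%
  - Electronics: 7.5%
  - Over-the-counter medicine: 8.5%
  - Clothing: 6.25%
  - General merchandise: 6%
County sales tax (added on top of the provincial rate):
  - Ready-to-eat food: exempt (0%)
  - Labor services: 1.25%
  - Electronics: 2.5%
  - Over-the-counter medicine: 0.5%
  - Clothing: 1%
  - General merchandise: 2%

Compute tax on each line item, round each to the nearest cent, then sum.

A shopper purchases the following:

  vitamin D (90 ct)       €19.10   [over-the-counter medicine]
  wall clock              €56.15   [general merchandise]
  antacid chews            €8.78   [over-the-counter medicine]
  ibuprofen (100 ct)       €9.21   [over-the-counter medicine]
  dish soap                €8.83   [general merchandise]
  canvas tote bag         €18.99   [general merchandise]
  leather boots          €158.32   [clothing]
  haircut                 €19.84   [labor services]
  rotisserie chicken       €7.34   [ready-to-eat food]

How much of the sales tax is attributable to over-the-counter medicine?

€3.34

Vitamin D (90 ct) €19.10: over-the-counter medicine → 8.5% + 0.5% county = 9% → €1.72
Antacid chews €8.78: over-the-counter medicine → 8.5% + 0.5% county = 9% → €0.79
Ibuprofen (100 ct) €9.21: over-the-counter medicine → 8.5% + 0.5% county = 9% → €0.83
Tax on over-the-counter medicine = €1.72 + €0.79 + €0.83 = €3.34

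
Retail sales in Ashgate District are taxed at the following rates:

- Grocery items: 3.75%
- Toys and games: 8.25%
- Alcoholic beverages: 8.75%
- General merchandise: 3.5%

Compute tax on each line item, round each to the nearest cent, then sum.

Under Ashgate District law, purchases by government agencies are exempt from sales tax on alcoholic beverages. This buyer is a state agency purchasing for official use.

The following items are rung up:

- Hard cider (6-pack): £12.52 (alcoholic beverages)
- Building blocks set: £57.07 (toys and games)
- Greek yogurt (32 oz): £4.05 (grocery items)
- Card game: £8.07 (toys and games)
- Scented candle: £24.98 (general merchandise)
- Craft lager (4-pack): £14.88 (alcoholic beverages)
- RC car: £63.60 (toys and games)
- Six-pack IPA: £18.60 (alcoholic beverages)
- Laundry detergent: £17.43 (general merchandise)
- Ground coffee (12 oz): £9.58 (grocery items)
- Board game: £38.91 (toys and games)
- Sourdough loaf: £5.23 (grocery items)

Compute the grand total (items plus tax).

Hard cider (6-pack) £12.52: alcoholic beverages, buyer-exempt → 0% → £0.00
Building blocks set £57.07: toys and games → 8.25% → £4.71
Greek yogurt (32 oz) £4.05: grocery items → 3.75% → £0.15
Card game £8.07: toys and games → 8.25% → £0.67
Scented candle £24.98: general merchandise → 3.5% → £0.87
Craft lager (4-pack) £14.88: alcoholic beverages, buyer-exempt → 0% → £0.00
RC car £63.60: toys and games → 8.25% → £5.25
Six-pack IPA £18.60: alcoholic beverages, buyer-exempt → 0% → £0.00
Laundry detergent £17.43: general merchandise → 3.5% → £0.61
Ground coffee (12 oz) £9.58: grocery items → 3.75% → £0.36
Board game £38.91: toys and games → 8.25% → £3.21
Sourdough loaf £5.23: grocery items → 3.75% → £0.20
Subtotal = £274.92; tax = £16.03; total due = £290.95

£290.95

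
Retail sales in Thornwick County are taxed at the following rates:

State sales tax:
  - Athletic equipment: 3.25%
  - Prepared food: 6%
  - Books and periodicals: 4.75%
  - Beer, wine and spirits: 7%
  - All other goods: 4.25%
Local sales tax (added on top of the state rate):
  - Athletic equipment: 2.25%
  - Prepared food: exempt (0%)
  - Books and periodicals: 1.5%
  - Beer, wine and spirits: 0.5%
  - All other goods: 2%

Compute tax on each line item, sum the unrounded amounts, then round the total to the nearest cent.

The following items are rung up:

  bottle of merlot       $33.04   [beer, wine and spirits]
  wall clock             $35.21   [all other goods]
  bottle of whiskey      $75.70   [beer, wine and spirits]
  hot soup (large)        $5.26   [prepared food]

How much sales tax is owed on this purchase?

Bottle of merlot $33.04: beer, wine and spirits → 7% + 0.5% local = 7.5% → $2.478
Wall clock $35.21: all other goods → 4.25% + 2% local = 6.25% → $2.200625
Bottle of whiskey $75.70: beer, wine and spirits → 7% + 0.5% local = 7.5% → $5.6775
Hot soup (large) $5.26: prepared food → 6% + 0% local = 6% → $0.3156
Unrounded tax sum = $10.671725 → $10.67

$10.67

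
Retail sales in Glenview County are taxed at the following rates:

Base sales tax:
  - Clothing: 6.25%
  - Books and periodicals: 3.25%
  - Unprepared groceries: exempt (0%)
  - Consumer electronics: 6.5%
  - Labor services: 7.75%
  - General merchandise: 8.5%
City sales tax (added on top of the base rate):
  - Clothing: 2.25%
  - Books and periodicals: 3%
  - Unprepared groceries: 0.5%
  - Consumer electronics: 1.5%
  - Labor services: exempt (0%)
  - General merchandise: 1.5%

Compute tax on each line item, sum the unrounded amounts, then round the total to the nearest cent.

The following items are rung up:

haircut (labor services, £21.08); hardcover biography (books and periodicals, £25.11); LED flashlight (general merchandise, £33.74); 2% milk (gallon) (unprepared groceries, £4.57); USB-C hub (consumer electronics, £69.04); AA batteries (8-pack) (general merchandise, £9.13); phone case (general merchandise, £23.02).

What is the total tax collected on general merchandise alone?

LED flashlight £33.74: general merchandise → 8.5% + 1.5% city = 10% → £3.374
AA batteries (8-pack) £9.13: general merchandise → 8.5% + 1.5% city = 10% → £0.913
Phone case £23.02: general merchandise → 8.5% + 1.5% city = 10% → £2.302
Tax on general merchandise: unrounded sum = £6.589 → £6.59

£6.59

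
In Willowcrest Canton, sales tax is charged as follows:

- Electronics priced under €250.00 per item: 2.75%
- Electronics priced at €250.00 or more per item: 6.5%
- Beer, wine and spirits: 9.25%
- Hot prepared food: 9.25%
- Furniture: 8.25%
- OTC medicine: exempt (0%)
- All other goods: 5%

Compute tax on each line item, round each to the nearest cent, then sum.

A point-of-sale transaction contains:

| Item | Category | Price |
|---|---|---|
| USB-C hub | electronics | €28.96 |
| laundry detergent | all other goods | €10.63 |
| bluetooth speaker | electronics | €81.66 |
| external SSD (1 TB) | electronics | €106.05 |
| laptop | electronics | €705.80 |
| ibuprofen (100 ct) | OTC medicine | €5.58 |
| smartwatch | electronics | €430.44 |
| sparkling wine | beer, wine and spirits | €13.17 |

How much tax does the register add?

€81.58

USB-C hub €28.96: electronics, under €250.00 → 2.75% → €0.80
Laundry detergent €10.63: all other goods → 5% → €0.53
Bluetooth speaker €81.66: electronics, under €250.00 → 2.75% → €2.25
External SSD (1 TB) €106.05: electronics, under €250.00 → 2.75% → €2.92
Laptop €705.80: electronics, €250.00 or more → 6.5% → €45.88
Ibuprofen (100 ct) €5.58: OTC medicine → 0% → €0.00
Smartwatch €430.44: electronics, €250.00 or more → 6.5% → €27.98
Sparkling wine €13.17: beer, wine and spirits → 9.25% → €1.22
Total tax = €0.80 + €0.53 + €2.25 + €2.92 + €45.88 + €27.98 + €1.22 = €81.58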